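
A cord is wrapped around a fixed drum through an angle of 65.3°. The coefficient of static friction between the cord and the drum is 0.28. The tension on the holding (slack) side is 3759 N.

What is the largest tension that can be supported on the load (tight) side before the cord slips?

T_max ≈ 5170 N

At impending slip the capstan equation gives T₂/T₁ = e^{μβ} with β in radians.
β = 65.3° × π/180 = 1.14 rad.
e^{μβ} = e^{0.28×1.14} = 1.376.
T₂ = T₁ · e^{μβ} = 3759 × 1.376 = 5170 N.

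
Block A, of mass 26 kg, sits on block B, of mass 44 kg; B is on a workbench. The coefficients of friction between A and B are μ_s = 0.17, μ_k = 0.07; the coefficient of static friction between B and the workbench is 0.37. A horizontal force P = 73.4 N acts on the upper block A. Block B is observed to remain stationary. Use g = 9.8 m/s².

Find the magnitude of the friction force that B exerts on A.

Between the blocks, N₁ = m_A g = 254.8 N.
So the A–B interface can sustain at most μ_s N₁ = 43.32 N of static friction.
P = 73.4 N exceeds that limit, so A slips over B and the interface friction becomes kinetic: f₁ = μ_k N₁ = 0.07×254.8 = 17.8 N.
B experiences an equal 17.8 N forward from A (third law). B is in equilibrium, so the floor supplies f₂ = 17.8 N of static friction (limit μ_s(m_A+m_B)g = 253.8 N, not exceeded).

f ≈ 17.8 N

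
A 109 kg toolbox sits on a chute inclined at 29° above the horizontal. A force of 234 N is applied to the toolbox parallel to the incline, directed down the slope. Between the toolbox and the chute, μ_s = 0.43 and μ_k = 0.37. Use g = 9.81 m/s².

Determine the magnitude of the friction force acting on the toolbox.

Normal force: N = m g cos θ = 109 × 9.81 × cos 29° = 935.2 N.
Parallel to the incline, ΣF = 0 gives f = m g sin θ + P = 518.4 + 234 = 752.4 N (up-slope positive).
Static friction can supply at most μ_s N = 402.1 N.
|752.4| exceeds 402.1 N, so the toolbox slips down-slope; friction is kinetic, f = μ_k N = 0.37×935.2 = 346 N.

f ≈ 346 N (up the incline)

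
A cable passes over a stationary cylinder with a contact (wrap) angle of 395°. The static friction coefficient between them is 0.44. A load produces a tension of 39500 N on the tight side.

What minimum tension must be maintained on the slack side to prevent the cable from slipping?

Capstan equation at impending slip: T_tight/T_slack = e^{μβ}.
β = 395° = 6.894 rad; e^{μβ} = e^{0.44×6.894} = 20.77.
T_slack = T_tight / e^{μβ} = 39500 / 20.77 = 1900 N.

T_min ≈ 1900 N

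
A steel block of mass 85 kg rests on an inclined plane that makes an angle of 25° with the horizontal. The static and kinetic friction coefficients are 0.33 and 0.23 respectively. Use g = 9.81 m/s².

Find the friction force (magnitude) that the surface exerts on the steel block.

The normal reaction is N = m g cos θ = 755.7 N.
For equilibrium along the incline, friction must balance the weight component: f = m g sin θ = 352.4 N up the slope.
Static friction can supply at most μ_s N = 249.4 N.
|352.4| exceeds 249.4 N, so the steel block slips down-slope; friction is kinetic, f = μ_k N = 0.23×755.7 = 174 N.

f ≈ 174 N (up the incline)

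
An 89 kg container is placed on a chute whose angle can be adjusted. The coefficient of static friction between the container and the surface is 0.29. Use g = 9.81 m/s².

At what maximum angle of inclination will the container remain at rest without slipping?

At the slip threshold, m g sin θ = μ_s · m g cos θ, so tan θ = μ_s.
θ_max = arctan(0.29) = 16.2°.

θ_max ≈ 16.2°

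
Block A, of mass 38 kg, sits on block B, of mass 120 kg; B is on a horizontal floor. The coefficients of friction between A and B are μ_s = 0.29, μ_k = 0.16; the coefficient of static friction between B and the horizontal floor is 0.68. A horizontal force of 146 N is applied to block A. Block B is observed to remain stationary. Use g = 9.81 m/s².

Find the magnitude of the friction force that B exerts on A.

f ≈ 59.6 N

Normal force at the A–B interface: N₁ = m_A g = 372.8 N.
Maximum static friction on A from B: μ_s N₁ = 0.29×372.8 = 108.1 N.
P = 146 N exceeds that limit, so A slips over B and the interface friction becomes kinetic: f₁ = μ_k N₁ = 0.16×372.8 = 59.6 N.
By Newton's third law B feels 59.6 N forward from A. With B stationary, the floor's static friction on B balances it: f₂ = 59.6 N (well within μ_s(m_A+m_B)g = 1054 N).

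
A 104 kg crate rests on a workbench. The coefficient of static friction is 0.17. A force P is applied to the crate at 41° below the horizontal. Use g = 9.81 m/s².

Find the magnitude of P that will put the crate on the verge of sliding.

N = m g + P sin α (the push presses the crate into the workbench).
At impending slip, P cos α = μ_s N = μ_s (m g + P sin α).
Solving: P (cos α − μ_s sin α) = μ_s m g → P = 0.17×1020/(cos 41° − 0.17 sin 41°) = 173/0.6432 = 270 N.

P ≈ 270 N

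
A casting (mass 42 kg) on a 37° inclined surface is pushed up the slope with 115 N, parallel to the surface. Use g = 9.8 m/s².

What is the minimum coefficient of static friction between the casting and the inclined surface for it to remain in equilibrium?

μ_s,min ≈ 0.404

N = m g cos θ = 328.7 N.
Friction must make up the shortfall along the incline: f = m g sin θ − P = 247.7 − 115 = 132.7 N.
At the threshold f = μ_s N, so μ_s,min = 132.7/328.7 = 0.404.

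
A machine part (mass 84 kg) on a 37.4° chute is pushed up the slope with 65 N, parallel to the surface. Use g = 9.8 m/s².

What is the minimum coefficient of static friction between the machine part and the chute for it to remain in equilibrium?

N = m g cos θ = 654 N.
Friction must make up the shortfall along the incline: f = m g sin θ − P = 500 − 65 = 435 N.
At the threshold f = μ_s N, so μ_s,min = 435/654 = 0.665.

μ_s,min ≈ 0.665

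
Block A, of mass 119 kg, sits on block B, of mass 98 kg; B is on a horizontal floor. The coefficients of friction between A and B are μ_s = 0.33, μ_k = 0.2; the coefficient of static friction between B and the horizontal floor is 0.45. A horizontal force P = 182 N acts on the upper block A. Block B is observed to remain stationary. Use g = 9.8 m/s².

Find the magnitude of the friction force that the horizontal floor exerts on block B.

f ≈ 182 N

Between the blocks, N₁ = m_A g = 1166 N.
Maximum static friction on A from B: μ_s N₁ = 0.33×1166 = 384.8 N.
Since P = 182 N ≤ 384.8 N, A does not slip on B; friction on A equals P = 182 N.
By Newton's third law B feels 182 N forward from A. With B stationary, the floor's static friction on B balances it: f₂ = 182 N (well within μ_s(m_A+m_B)g = 957 N).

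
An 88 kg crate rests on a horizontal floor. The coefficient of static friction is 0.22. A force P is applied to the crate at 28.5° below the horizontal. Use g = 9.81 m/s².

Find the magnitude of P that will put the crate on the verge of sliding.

N = m g + P sin α (the push presses the crate into the horizontal floor).
At impending slip, P cos α = μ_s N = μ_s (m g + P sin α).
Solving: P (cos α − μ_s sin α) = μ_s m g → P = 0.22×863/(cos 28.5° − 0.22 sin 28.5°) = 190/0.7738 = 245 N.

P ≈ 245 N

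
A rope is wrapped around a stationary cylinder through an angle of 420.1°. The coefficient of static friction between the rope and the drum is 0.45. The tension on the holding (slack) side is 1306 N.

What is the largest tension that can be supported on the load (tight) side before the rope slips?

At impending slip the capstan equation gives T₂/T₁ = e^{μβ} with β in radians.
β = 420.1° × π/180 = 7.332 rad.
e^{μβ} = e^{0.45×7.332} = 27.1.
T₂ = T₁ · e^{μβ} = 1306 × 27.1 = 35400 N.

T_max ≈ 35400 N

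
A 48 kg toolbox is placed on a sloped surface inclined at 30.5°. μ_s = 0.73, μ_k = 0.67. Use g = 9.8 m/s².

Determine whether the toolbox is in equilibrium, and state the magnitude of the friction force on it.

f ≈ 239 N

N = m g cos θ = 405 N.
Down-slope weight component: m g sin θ = 239 N.
μ_s N = 296 N.
239 ≤ 296 N, so it stays put; friction = 239 N.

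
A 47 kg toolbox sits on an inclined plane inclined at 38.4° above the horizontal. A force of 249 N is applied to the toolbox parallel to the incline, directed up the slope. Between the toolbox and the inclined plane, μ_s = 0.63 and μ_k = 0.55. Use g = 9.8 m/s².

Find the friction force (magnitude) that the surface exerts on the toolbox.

Normal force: N = m g cos θ = 47 × 9.8 × cos 38.4° = 361 N.
Parallel to the incline, ΣF = 0 gives f = m g sin θ − P = 286.1 − 249 = 37.1 N (up-slope positive).
Static friction can supply at most μ_s N = 227.4 N.
Since |37.1| ≤ 227.4 N, no slip — friction simply equals what equilibrium demands.

f ≈ 37.1 N (up the incline)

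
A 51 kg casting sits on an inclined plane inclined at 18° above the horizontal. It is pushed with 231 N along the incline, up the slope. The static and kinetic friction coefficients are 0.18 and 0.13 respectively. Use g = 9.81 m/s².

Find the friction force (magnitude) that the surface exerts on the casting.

f ≈ 76.4 N (down the incline)

Normal force: N = m g cos θ = 51 × 9.81 × cos 18° = 475.8 N.
Parallel to the incline, ΣF = 0 gives f = m g sin θ − P = 154.6 − 231 = -76.4 N (up-slope positive).
Maximum static friction available: μ_s N = 0.18 × 475.8 = 85.65 N.
Since |-76.4| ≤ 85.65 N, static friction is sufficient; f equals the required value, not μ_s N.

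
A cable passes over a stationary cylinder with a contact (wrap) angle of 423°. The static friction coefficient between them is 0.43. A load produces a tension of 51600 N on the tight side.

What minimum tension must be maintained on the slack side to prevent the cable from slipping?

T_min ≈ 2160 N

Capstan equation at impending slip: T_tight/T_slack = e^{μβ}.
β = 423° = 7.383 rad; e^{μβ} = e^{0.43×7.383} = 23.92.
T_slack = T_tight / e^{μβ} = 51600 / 23.92 = 2160 N.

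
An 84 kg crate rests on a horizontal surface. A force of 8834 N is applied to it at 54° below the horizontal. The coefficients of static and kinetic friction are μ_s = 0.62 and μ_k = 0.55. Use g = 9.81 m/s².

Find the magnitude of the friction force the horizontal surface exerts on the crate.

N = m g + P sin α = 824 + 8834×sin 54° = 7971 N.
The horizontal driving force is P cos α = 5192 N, so equilibrium needs friction f = 5192 N.
μ_s N = 0.62 × 7971 = 4942 N.
5192 > 4942 N → the crate slides; f = μ_k N = 0.55×7971 = 4380 N.

f ≈ 4380 N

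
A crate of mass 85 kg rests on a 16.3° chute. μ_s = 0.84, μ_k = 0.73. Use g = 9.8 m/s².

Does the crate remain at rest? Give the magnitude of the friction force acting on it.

N = m g cos θ = 800 N.
Down-slope weight component: m g sin θ = 234 N.
μ_s N = 672 N.
234 ≤ 672 N, so it stays put; friction = 234 N.

f ≈ 234 N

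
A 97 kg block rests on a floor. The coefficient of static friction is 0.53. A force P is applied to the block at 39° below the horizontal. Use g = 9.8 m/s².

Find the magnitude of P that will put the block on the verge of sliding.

P ≈ 1140 N

N = m g + P sin α (the push presses the block into the floor).
At impending slip, P cos α = μ_s N = μ_s (m g + P sin α).
Solving: P (cos α − μ_s sin α) = μ_s m g → P = 0.53×951/(cos 39° − 0.53 sin 39°) = 504/0.4436 = 1140 N.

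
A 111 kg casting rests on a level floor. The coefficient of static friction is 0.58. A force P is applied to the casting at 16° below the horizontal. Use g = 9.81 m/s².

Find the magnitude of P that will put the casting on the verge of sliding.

P ≈ 788 N

N = m g + P sin α (the push presses the casting into the level floor).
At impending slip, P cos α = μ_s N = μ_s (m g + P sin α).
Solving: P (cos α − μ_s sin α) = μ_s m g → P = 0.58×1090/(cos 16° − 0.58 sin 16°) = 632/0.8014 = 788 N.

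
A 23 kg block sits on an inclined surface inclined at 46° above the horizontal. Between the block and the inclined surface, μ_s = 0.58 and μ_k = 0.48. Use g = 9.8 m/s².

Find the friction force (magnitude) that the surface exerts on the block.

f ≈ 75.2 N (up the incline)

Normal force: N = m g cos θ = 23 × 9.8 × cos 46° = 156.6 N.
Along the slope the weight component is m g sin θ = 162.1 N; friction must supply exactly this, acting up-slope.
Static friction can supply at most μ_s N = 90.81 N.
Since |162.1| > 90.81 N, static friction cannot hold it; the block slides down the incline and kinetic friction applies: f = μ_k N = 0.48 × 156.6 = 75.2 N.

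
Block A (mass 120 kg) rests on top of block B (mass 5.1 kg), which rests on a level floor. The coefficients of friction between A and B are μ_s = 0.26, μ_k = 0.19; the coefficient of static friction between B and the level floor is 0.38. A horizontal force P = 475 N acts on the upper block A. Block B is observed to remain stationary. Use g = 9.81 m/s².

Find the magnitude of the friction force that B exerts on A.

Normal force at the A–B interface: N₁ = m_A g = 1177 N.
Maximum static friction on A from B: μ_s N₁ = 0.26×1177 = 306.1 N.
P = 475 N exceeds that limit, so A slips over B and the interface friction becomes kinetic: f₁ = μ_k N₁ = 0.19×1177 = 224 N.
B experiences an equal 224 N forward from A (third law). B is in equilibrium, so the floor supplies f₂ = 224 N of static friction (limit μ_s(m_A+m_B)g = 466.3 N, not exceeded).

f ≈ 224 N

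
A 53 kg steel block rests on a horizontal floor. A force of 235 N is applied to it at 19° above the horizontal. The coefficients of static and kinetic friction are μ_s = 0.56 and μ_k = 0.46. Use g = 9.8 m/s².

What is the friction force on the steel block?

The vertical component of P reduces the normal force: N = m g − P sin α = 519.4 − 76.51 = 442.9 N.
The horizontal driving force is P cos α = 222.2 N, so equilibrium needs friction f = 222.2 N.
μ_s N = 0.56 × 442.9 = 248 N.
Since 222.2 N does not exceed the limit, the steel block stays at rest and f = 222 N.

f ≈ 222 N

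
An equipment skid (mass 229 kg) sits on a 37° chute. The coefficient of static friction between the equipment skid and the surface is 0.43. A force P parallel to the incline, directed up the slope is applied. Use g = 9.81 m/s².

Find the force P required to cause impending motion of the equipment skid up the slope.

At impending motion up the slope, friction acts down-slope at its limit: f = μ_s N.
P is parallel to the surface, so N = m g cos θ = 1790 N.
Along the incline: P = m g sin θ + μ_s N = 1350 + 0.43×1790 = 2120 N.

P ≈ 2120 N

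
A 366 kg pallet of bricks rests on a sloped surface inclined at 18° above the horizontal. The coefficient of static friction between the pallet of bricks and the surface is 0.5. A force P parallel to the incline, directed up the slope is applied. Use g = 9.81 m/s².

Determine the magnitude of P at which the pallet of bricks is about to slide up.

At impending motion up the slope, friction acts down-slope at its limit: f = μ_s N.
P is parallel to the surface, so N = m g cos θ = 3410 N.
Along the incline: P = m g sin θ + μ_s N = 1110 + 0.5×3410 = 2820 N.

P ≈ 2820 N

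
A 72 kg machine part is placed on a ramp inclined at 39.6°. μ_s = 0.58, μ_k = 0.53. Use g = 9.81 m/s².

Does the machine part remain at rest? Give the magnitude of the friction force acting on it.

f ≈ 288 N

N = m g cos θ = 544 N.
Down-slope weight component: m g sin θ = 450 N.
μ_s N = 316 N.
450 > 316 N, so it slides; kinetic friction f = μ_k N = 0.53×544 = 288 N.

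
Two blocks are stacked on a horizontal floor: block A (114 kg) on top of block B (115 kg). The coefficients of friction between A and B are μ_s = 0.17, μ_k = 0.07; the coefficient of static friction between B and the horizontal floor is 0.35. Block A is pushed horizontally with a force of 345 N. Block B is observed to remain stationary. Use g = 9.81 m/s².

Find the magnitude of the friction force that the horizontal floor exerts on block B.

Normal force at the A–B interface: N₁ = m_A g = 1118 N.
Maximum static friction on A from B: μ_s N₁ = 0.17×1118 = 190.1 N.
P = 345 N exceeds that limit, so A slips over B and the interface friction becomes kinetic: f₁ = μ_k N₁ = 0.07×1118 = 78.3 N.
B experiences an equal 78.3 N forward from A (third law). B is in equilibrium, so the floor supplies f₂ = 78.3 N of static friction (limit μ_s(m_A+m_B)g = 786.3 N, not exceeded).

f ≈ 78.3 N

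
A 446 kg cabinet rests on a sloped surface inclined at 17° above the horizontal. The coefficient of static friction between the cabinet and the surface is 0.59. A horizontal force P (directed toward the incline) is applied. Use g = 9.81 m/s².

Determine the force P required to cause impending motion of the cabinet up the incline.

P ≈ 4780 N

At impending motion up the slope, friction acts down-slope at its limit: f = μ_s N.
Perpendicular to the incline: N = m g cos θ + P sin θ.
Along the incline: P cos θ = m g sin θ + μ_s N = m g sin θ + μ_s (m g cos θ + P sin θ).
Solving, P (cos θ − μ_s sin θ) = m g (sin θ + μ_s cos θ), so P = 446×9.81×(sin 17° + 0.59 cos 17°)/(cos 17° − 0.59 sin 17°) = 4380×0.8566/0.7838 = 4780 N.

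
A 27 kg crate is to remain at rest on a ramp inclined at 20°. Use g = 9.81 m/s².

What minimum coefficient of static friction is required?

μ_s,min ≈ 0.364

At the slip threshold m g sin θ = μ_s m g cos θ, so μ_s,min = tan θ.
μ_s,min = tan 20° = 0.364.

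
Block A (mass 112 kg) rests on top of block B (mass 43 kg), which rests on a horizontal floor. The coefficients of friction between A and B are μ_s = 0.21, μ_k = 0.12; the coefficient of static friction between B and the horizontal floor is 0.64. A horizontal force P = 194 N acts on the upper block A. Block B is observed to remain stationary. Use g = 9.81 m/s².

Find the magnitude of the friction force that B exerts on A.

f ≈ 194 N

The normal force B exerts on A is simply A's weight, N₁ = 1099 N.
So the A–B interface can sustain at most μ_s N₁ = 230.7 N of static friction.
P = 194 N is within that limit, so A and B move together (both at rest); the A–B friction is simply f₁ = P = 194 N.
By Newton's third law B feels 194 N forward from A. With B stationary, the floor's static friction on B balances it: f₂ = 194 N (well within μ_s(m_A+m_B)g = 973.2 N).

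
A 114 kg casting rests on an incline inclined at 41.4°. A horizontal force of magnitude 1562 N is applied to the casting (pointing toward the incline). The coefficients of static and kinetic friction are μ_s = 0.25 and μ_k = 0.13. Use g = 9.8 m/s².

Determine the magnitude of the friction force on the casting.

Resolve perpendicular to the incline: N = m g cos θ + P sin θ = 114×9.8×cos 41.4° + 1562×sin 41.4° = 1871 N.
Along the incline, the net driving force (taking up-slope positive) is P cos θ − m g sin θ = 1172 − 738.8 = 432.9 N, so equilibrium requires friction f = -432.9 N (down-slope).
Maximum static friction: μ_s N = 0.25 × 1871 = 467.7 N.
|f_req| = 432.9 ≤ 467.7 N → the casting is in equilibrium; friction equals the required value.

f ≈ 433 N (down the incline)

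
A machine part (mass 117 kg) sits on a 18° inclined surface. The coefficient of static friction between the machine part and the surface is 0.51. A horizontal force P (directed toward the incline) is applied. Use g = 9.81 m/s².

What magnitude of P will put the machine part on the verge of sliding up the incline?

P ≈ 1150 N

At impending motion up the slope, friction acts down-slope at its limit: f = μ_s N.
Perpendicular to the incline: N = m g cos θ + P sin θ.
Along the incline: P cos θ = m g sin θ + μ_s N = m g sin θ + μ_s (m g cos θ + P sin θ).
Solving, P (cos θ − μ_s sin θ) = m g (sin θ + μ_s cos θ), so P = 117×9.81×(sin 18° + 0.51 cos 18°)/(cos 18° − 0.51 sin 18°) = 1150×0.7941/0.7935 = 1150 N.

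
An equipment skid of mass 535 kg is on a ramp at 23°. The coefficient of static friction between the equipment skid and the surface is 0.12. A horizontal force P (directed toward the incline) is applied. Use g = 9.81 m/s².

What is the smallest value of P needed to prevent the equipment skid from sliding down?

P_min ≈ 1520 N

The equipment skid tends to slide down (tan θ > μ_s), so at the point of impending slip friction acts up-slope at its limit: f = μ_s N.
Perpendicular to the incline: N = m g cos θ + P sin θ.
Along the incline: P cos θ + μ_s N = m g sin θ, i.e. P cos θ + μ_s (m g cos θ + P sin θ) = m g sin θ.
Solving, P (cos θ + μ_s sin θ) = m g (sin θ − μ_s cos θ), so P = 5250×0.2803/0.9674 = 1520 N.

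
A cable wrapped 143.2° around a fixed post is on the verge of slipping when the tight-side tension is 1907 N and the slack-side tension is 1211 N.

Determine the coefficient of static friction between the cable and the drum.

T₂/T₁ = e^{μβ} → μ = ln(T₂/T₁)/β.
β = 143.2° = 2.499 rad.
μ = ln(1907/1211)/2.499 = ln(1.575)/2.499 = 0.182.

μ ≈ 0.182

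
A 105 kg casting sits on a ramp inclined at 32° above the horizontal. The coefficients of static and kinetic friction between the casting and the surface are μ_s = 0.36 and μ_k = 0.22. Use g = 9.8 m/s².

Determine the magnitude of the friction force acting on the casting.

f ≈ 192 N (up the incline)

Perpendicular to the surface, N = m g cos θ = 105·9.8·cos 32° = 872.6 N.
Along the slope the weight component is m g sin θ = 545.3 N; friction must supply exactly this, acting up-slope.
Static friction can supply at most μ_s N = 314.2 N.
Since |545.3| > 314.2 N, static friction cannot hold it; the casting slides down the incline and kinetic friction applies: f = μ_k N = 0.22 × 872.6 = 192 N.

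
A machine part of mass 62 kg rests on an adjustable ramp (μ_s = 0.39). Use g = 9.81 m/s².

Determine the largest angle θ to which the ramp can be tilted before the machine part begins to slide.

At the slip threshold, m g sin θ = μ_s · m g cos θ, so tan θ = μ_s.
θ_max = arctan(0.39) = 21.3°.

θ_max ≈ 21.3°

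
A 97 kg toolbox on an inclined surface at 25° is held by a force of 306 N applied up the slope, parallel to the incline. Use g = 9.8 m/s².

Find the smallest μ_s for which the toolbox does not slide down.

μ_s,min ≈ 0.111

N = m g cos θ = 861.5 N.
Friction must make up the shortfall along the incline: f = m g sin θ − P = 401.7 − 306 = 95.74 N.
At the threshold f = μ_s N, so μ_s,min = 95.74/861.5 = 0.111.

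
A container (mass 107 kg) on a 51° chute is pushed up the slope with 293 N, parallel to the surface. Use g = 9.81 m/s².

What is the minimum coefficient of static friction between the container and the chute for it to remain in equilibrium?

μ_s,min ≈ 0.791

N = m g cos θ = 660.6 N.
Friction must make up the shortfall along the incline: f = m g sin θ − P = 815.7 − 293 = 522.7 N.
At the threshold f = μ_s N, so μ_s,min = 522.7/660.6 = 0.791.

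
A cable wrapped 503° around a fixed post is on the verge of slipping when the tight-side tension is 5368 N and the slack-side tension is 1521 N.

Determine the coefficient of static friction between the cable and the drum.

T₂/T₁ = e^{μβ} → μ = ln(T₂/T₁)/β.
β = 503° = 8.779 rad.
μ = ln(5368/1521)/8.779 = ln(3.529)/8.779 = 0.144.

μ ≈ 0.144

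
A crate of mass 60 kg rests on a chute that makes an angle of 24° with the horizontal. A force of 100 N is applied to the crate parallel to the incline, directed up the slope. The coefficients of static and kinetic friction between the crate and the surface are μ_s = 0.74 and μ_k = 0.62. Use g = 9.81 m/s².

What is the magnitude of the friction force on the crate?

Normal force: N = m g cos θ = 60 × 9.81 × cos 24° = 537.7 N.
Parallel to the incline, ΣF = 0 gives f = m g sin θ − P = 239.4 − 100 = 139.4 N (up-slope positive).
Maximum static friction available: μ_s N = 0.74 × 537.7 = 397.9 N.
Since |139.4| ≤ 397.9 N, no slip — friction simply equals what equilibrium demands.

f ≈ 139 N (up the incline)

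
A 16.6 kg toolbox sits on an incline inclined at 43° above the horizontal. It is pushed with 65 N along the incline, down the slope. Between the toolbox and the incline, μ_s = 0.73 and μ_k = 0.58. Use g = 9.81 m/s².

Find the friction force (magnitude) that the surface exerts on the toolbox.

f ≈ 69.1 N (up the incline)

Normal force: N = m g cos θ = 16.6 × 9.81 × cos 43° = 119.1 N.
Parallel to the incline, ΣF = 0 gives f = m g sin θ + P = 111.1 + 65 = 176.1 N (up-slope positive).
Maximum static friction available: μ_s N = 0.73 × 119.1 = 86.94 N.
|176.1| exceeds 86.94 N, so the toolbox slips down-slope; friction is kinetic, f = μ_k N = 0.58×119.1 = 69.1 N.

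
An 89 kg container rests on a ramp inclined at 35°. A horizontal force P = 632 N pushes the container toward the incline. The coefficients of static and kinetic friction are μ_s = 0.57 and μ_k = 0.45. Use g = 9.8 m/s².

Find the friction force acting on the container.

f ≈ 17.4 N (down the incline)

The horizontal push has a component P sin θ into the surface, so N = m g cos θ + P sin θ = 714.5 + 362.5 = 1077 N.
Along the incline, the net driving force (taking up-slope positive) is P cos θ − m g sin θ = 517.7 − 500.3 = 17.43 N, so equilibrium requires friction f = -17.43 N (down-slope).
The limit of static friction is μ_s N = 613.9 N.
|f_req| = 17.43 ≤ 613.9 N → the container is in equilibrium; friction equals the required value.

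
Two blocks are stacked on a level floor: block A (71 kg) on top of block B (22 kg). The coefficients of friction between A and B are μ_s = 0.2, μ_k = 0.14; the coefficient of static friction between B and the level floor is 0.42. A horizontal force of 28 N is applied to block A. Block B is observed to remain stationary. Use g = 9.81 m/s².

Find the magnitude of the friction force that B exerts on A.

f ≈ 28 N

Between the blocks, N₁ = m_A g = 696.5 N.
So the A–B interface can sustain at most μ_s N₁ = 139.3 N of static friction.
Since P = 28 N ≤ 139.3 N, A does not slip on B; friction on A equals P = 28 N.
B experiences an equal 28 N forward from A (third law). B is in equilibrium, so the floor supplies f₂ = 28 N of static friction (limit μ_s(m_A+m_B)g = 383.2 N, not exceeded).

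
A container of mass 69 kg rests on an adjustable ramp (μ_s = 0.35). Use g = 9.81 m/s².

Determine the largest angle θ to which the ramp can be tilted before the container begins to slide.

θ_max ≈ 19.3°

At the slip threshold, m g sin θ = μ_s · m g cos θ, so tan θ = μ_s.
θ_max = arctan(0.35) = 19.3°.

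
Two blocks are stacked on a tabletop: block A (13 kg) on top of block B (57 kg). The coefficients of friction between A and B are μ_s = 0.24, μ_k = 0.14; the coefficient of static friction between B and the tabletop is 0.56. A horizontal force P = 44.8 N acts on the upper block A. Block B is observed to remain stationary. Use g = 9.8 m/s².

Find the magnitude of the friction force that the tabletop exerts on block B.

f ≈ 17.8 N

Normal force at the A–B interface: N₁ = m_A g = 127.4 N.
Maximum static friction on A from B: μ_s N₁ = 0.24×127.4 = 30.58 N.
Since P = 44.8 N > 30.58 N, A slides on B; the A–B friction is kinetic: f₁ = μ_k N₁ = 0.14×127.4 = 17.8 N.
B experiences an equal 17.8 N forward from A (third law). B is in equilibrium, so the floor supplies f₂ = 17.8 N of static friction (limit μ_s(m_A+m_B)g = 384.2 N, not exceeded).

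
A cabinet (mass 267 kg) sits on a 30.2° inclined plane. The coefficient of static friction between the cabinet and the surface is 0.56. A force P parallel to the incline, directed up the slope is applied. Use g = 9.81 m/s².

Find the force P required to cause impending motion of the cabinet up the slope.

At impending motion up the slope, friction acts down-slope at its limit: f = μ_s N.
P is parallel to the surface, so N = m g cos θ = 2260 N.
Along the incline: P = m g sin θ + μ_s N = 1320 + 0.56×2260 = 2590 N.

P ≈ 2590 N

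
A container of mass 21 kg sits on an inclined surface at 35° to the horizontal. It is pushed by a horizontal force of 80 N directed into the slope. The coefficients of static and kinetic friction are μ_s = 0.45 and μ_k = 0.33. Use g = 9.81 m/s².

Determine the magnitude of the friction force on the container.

Resolve perpendicular to the incline: N = m g cos θ + P sin θ = 21×9.81×cos 35° + 80×sin 35° = 214.6 N.
Parallel to the incline: P cos θ − m g sin θ = 65.53 − 118.2 = -52.63 N; the friction needed to balance this is 52.63 N acting up the slope.
The limit of static friction is μ_s N = 96.59 N.
|f_req| = 52.63 ≤ 96.59 N → the container is in equilibrium; friction equals the required value.

f ≈ 52.6 N (up the incline)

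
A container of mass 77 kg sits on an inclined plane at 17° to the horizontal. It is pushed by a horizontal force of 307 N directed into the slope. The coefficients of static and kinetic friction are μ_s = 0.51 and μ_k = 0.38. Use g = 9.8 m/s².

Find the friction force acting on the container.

Normal direction: N = m g cos θ + P sin θ = 811.4 N.
Along the incline, the net driving force (taking up-slope positive) is P cos θ − m g sin θ = 293.6 − 220.6 = 72.96 N, so equilibrium requires friction f = -72.96 N (down-slope).
Maximum static friction: μ_s N = 0.51 × 811.4 = 413.8 N.
Since 72.96 N is within the 413.8 N limit, the container stays put and friction is exactly 73 N.

f ≈ 73 N (down the incline)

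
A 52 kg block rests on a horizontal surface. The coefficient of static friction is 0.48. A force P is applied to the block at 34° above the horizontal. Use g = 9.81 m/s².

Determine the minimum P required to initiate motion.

N = m g − P sin α (the pull lifts the block).
At impending slip, P cos α = μ_s N = μ_s (m g − P sin α).
Solving: P (cos α + μ_s sin α) = μ_s m g → P = 0.48×510/(cos 34° + 0.48 sin 34°) = 245/1.097 = 223 N.

P ≈ 223 N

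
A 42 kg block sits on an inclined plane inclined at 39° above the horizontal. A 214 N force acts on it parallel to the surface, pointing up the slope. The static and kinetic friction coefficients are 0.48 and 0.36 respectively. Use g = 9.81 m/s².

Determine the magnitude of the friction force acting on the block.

f ≈ 45.3 N (up the incline)

Perpendicular to the surface, N = m g cos θ = 42·9.81·cos 39° = 320.2 N.
Parallel to the incline, ΣF = 0 gives f = m g sin θ − P = 259.3 − 214 = 45.29 N (up-slope positive).
Static friction can supply at most μ_s N = 153.7 N.
Since |45.29| ≤ 153.7 N, static friction is sufficient; f equals the required value, not μ_s N.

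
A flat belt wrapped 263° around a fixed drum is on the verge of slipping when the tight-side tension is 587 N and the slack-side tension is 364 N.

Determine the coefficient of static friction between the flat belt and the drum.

μ ≈ 0.104

T₂/T₁ = e^{μβ} → μ = ln(T₂/T₁)/β.
β = 263° = 4.59 rad.
μ = ln(587/364)/4.59 = ln(1.613)/4.59 = 0.104.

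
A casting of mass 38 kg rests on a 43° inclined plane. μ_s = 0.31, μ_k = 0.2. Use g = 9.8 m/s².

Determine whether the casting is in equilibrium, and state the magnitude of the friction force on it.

N = m g cos θ = 272 N.
Down-slope weight component: m g sin θ = 254 N.
μ_s N = 84.4 N.
254 > 84.4 N, so it slides; kinetic friction f = μ_k N = 0.2×272 = 54.5 N.

f ≈ 54.5 N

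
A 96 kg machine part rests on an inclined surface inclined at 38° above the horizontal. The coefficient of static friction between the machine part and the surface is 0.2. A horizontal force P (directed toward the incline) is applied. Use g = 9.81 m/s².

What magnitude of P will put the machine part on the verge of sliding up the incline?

P ≈ 1100 N

At impending motion up the slope, friction acts down-slope at its limit: f = μ_s N.
Perpendicular to the incline: N = m g cos θ + P sin θ.
Along the incline: P cos θ = m g sin θ + μ_s N = m g sin θ + μ_s (m g cos θ + P sin θ).
Solving, P (cos θ − μ_s sin θ) = m g (sin θ + μ_s cos θ), so P = 96×9.81×(sin 38° + 0.2 cos 38°)/(cos 38° − 0.2 sin 38°) = 942×0.7733/0.6649 = 1100 N.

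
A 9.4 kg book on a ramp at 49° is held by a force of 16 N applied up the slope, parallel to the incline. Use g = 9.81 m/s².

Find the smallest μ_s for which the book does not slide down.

N = m g cos θ = 60.5 N.
Friction must make up the shortfall along the incline: f = m g sin θ − P = 69.59 − 16 = 53.59 N.
At the threshold f = μ_s N, so μ_s,min = 53.59/60.5 = 0.886.

μ_s,min ≈ 0.886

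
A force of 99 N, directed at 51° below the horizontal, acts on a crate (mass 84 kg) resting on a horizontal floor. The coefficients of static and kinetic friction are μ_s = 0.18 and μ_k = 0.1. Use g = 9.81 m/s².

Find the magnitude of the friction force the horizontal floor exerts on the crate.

f ≈ 62.3 N

The vertical component of P adds to the normal force: N = m g + P sin α = 824 + 76.94 = 901 N.
The horizontal driving force is P cos α = 62.3 N, so equilibrium needs friction f = 62.3 N.
μ_s N = 0.18 × 901 = 162.2 N.
Since 62.3 N does not exceed the limit, the crate stays at rest and f = 62.3 N.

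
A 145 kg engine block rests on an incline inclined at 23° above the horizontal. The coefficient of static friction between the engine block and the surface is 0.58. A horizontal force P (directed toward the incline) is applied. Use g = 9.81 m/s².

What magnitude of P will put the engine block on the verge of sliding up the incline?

At impending motion up the slope, friction acts down-slope at its limit: f = μ_s N.
Perpendicular to the incline: N = m g cos θ + P sin θ.
Along the incline: P cos θ = m g sin θ + μ_s N = m g sin θ + μ_s (m g cos θ + P sin θ).
Solving, P (cos θ − μ_s sin θ) = m g (sin θ + μ_s cos θ), so P = 145×9.81×(sin 23° + 0.58 cos 23°)/(cos 23° − 0.58 sin 23°) = 1420×0.9246/0.6939 = 1900 N.

P ≈ 1900 N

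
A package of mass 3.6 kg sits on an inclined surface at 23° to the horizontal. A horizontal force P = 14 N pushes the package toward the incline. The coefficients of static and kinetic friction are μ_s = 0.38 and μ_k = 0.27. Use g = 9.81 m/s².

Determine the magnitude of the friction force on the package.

Normal direction: N = m g cos θ + P sin θ = 37.98 N.
Along the incline, the net driving force (taking up-slope positive) is P cos θ − m g sin θ = 12.89 − 13.8 = -0.912 N, so equilibrium requires friction f = 0.912 N (up-slope).
Maximum static friction: μ_s N = 0.38 × 37.98 = 14.43 N.
Since 0.912 N is within the 14.43 N limit, the package stays put and friction is exactly 0.912 N.

f ≈ 0.912 N (up the incline)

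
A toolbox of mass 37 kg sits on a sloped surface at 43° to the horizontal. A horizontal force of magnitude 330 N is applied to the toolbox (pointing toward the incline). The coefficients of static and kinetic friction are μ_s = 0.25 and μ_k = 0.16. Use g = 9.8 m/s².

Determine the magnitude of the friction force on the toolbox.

f ≈ 5.95 N (up the incline)

Normal direction: N = m g cos θ + P sin θ = 490.2 N.
Parallel to the incline: P cos θ − m g sin θ = 241.3 − 247.3 = -5.946 N; the friction needed to balance this is 5.946 N acting up the slope.
The limit of static friction is μ_s N = 122.6 N.
|f_req| = 5.946 ≤ 122.6 N → the toolbox is in equilibrium; friction equals the required value.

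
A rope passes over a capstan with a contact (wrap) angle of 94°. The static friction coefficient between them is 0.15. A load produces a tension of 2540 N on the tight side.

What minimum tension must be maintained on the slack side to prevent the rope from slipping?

T_min ≈ 1990 N

Capstan equation at impending slip: T_tight/T_slack = e^{μβ}.
β = 94° = 1.641 rad; e^{μβ} = e^{0.15×1.641} = 1.279.
T_slack = T_tight / e^{μβ} = 2540 / 1.279 = 1990 N.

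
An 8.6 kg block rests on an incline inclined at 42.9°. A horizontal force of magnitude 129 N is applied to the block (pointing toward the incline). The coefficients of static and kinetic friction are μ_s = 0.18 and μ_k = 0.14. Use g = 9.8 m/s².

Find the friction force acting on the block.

f ≈ 20.9 N (down the incline)

The horizontal push has a component P sin θ into the surface, so N = m g cos θ + P sin θ = 61.74 + 87.81 = 149.6 N.
Parallel to the incline: P cos θ − m g sin θ = 94.5 − 57.37 = 37.13 N; the friction needed to balance this is 37.13 N acting down the slope.
The limit of static friction is μ_s N = 26.92 N.
|f_req| = 37.13 > 26.92 N → the block slides up the incline; f = μ_k N = 0.14 × 149.6 = 20.9 N.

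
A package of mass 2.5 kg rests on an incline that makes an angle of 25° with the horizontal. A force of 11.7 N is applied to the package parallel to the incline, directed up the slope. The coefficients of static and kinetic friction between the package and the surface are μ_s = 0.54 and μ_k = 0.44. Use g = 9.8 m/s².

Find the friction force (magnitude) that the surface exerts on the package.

Normal force: N = m g cos θ = 2.5 × 9.8 × cos 25° = 22.2 N.
For equilibrium along the incline the friction force must supply f = m g sin θ − P = 10.35 − 11.7 = -1.346 N (positive meaning up-slope).
Maximum static friction available: μ_s N = 0.54 × 22.2 = 11.99 N.
Since |-1.346| ≤ 11.99 N, the package remains in static equilibrium and friction takes exactly the required value.

f ≈ 1.35 N (down the incline)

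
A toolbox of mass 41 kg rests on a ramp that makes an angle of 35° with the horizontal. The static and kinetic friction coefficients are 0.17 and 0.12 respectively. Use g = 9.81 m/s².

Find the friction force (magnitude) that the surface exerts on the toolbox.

f ≈ 39.5 N (up the incline)

Normal force: N = m g cos θ = 41 × 9.81 × cos 35° = 329.5 N.
Along the slope the weight component is m g sin θ = 230.7 N; friction must supply exactly this, acting up-slope.
The static-friction ceiling is μ_s N = 0.17 × 329.5 = 56.01 N.
|230.7| exceeds 56.01 N, so the toolbox slips down-slope; friction is kinetic, f = μ_k N = 0.12×329.5 = 39.5 N.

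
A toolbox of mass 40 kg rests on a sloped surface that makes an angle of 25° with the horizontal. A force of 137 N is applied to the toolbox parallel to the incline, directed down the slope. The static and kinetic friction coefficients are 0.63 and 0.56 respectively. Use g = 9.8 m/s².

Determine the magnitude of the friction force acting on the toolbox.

f ≈ 199 N (up the incline)

The normal reaction is N = m g cos θ = 355.3 N.
For equilibrium along the incline the friction force must supply f = m g sin θ + P = 165.7 + 137 = 302.7 N (positive meaning up-slope).
Maximum static friction available: μ_s N = 0.63 × 355.3 = 223.8 N.
|302.7| exceeds 223.8 N, so the toolbox slips down-slope; friction is kinetic, f = μ_k N = 0.56×355.3 = 199 N.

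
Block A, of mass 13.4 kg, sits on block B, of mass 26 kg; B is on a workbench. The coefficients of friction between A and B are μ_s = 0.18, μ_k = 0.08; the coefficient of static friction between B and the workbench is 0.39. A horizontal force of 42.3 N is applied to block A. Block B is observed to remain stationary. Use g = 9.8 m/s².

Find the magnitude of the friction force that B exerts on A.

f ≈ 10.5 N

Normal force at the A–B interface: N₁ = m_A g = 131.3 N.
So the A–B interface can sustain at most μ_s N₁ = 23.64 N of static friction.
P = 42.3 N exceeds that limit, so A slips over B and the interface friction becomes kinetic: f₁ = μ_k N₁ = 0.08×131.3 = 10.5 N.
By Newton's third law B feels 10.5 N forward from A. With B stationary, the floor's static friction on B balances it: f₂ = 10.5 N (well within μ_s(m_A+m_B)g = 150.6 N).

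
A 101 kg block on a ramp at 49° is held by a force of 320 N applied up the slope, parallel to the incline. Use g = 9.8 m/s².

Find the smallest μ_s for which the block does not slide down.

μ_s,min ≈ 0.658

N = m g cos θ = 649.4 N.
Friction must make up the shortfall along the incline: f = m g sin θ − P = 747 − 320 = 427 N.
At the threshold f = μ_s N, so μ_s,min = 427/649.4 = 0.658.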